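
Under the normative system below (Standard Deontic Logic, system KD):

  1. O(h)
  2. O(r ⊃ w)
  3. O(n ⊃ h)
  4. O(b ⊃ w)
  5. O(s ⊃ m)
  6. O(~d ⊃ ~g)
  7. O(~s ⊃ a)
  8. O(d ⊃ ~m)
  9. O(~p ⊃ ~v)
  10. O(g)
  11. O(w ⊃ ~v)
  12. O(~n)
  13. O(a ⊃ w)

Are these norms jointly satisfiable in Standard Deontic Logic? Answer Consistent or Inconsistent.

Premise 3 is O(n ⊃ h); even if O(h) held, inferring O(n) would be affirming the consequent — invalid.
So O(n) is not derivable, and the apparent clash with O(~n) does not arise.
A world satisfying every obligation exists (e.g. a=true, b=false, d=true, g=true, h=true, m=false, n=false, p=false, r=false, s=false, v=false, w=true); no atom is both obligatory and forbidden, so the set is consistent.

Consistent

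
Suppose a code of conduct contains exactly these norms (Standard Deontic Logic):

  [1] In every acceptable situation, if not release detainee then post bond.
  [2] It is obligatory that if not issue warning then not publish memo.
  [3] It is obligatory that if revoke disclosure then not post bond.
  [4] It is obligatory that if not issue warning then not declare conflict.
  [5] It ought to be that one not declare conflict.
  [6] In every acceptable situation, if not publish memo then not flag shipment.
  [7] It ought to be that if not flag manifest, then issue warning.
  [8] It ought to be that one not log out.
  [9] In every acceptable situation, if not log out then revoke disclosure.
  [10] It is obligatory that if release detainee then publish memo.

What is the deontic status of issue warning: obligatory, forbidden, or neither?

Obligatory

Premise 8 states O(¬log_out) outright.
Premise 9 is O(¬log_out → revoke_disclosure); since O(¬log_out), deontic closure gives O(revoke_disclosure).
Applying K to premise 3 (O(revoke_disclosure → ¬post_bond)) and O(revoke_disclosure) yields O(¬post_bond).
The contrapositive of premise 1 (O(¬release_detainee → post_bond)) is O(¬post_bond → release_detainee), and O(¬post_bond) is already established, so O(release_detainee).
Applying K to premise 10 (O(release_detainee → publish_memo)) and O(release_detainee) yields O(publish_memo).
Premise 2 is O(¬issue_warning → ¬publish_memo); contrapositively O(publish_memo → issue_warning). Since O(publish_memo) holds, K gives O(issue_warning).
Premises 4, 5, 6, 7 do not contribute to this derivation.
Hence issue_warning is obligatory.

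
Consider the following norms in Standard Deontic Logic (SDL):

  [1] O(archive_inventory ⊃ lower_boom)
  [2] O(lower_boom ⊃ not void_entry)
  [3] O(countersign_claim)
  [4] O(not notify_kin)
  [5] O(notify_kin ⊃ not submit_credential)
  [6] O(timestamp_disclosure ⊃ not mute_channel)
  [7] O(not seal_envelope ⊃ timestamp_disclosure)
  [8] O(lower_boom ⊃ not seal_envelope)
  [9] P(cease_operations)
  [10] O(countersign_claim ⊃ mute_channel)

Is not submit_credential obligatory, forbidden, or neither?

Premise 5 is O(notify_kin ⊃ not submit_credential), but O(notify_kin) is not derivable from the premises, so it does not yield O(not submit_credential).
No premise or chain of K-axiom applications forces O(not submit_credential), and none forces O(submit_credential). So not submit_credential is neither obligatory nor forbidden under these norms.

Neither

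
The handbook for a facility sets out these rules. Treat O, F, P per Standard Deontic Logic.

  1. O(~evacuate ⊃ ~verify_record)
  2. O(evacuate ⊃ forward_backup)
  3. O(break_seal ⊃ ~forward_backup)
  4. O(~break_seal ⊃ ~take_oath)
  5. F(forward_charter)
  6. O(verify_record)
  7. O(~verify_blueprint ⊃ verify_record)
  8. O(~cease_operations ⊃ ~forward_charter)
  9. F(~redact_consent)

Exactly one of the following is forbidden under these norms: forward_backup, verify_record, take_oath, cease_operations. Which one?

take_oath

From premise 6 we have O(verify_record).
Premise 1, O(~evacuate ⊃ ~verify_record), contraposes to O(verify_record ⊃ evacuate); with O(verify_record) we get O(evacuate).
Applying K to premise 2 (O(evacuate ⊃ forward_backup)) and O(evacuate) yields O(forward_backup).
Premise 3 is O(break_seal ⊃ ~forward_backup); contrapositively O(forward_backup ⊃ ~break_seal). Since O(forward_backup) holds, K gives O(~break_seal).
From O(~break_seal) and premise 4, O(~break_seal ⊃ ~take_oath), we obtain O(~take_oath).
So O(~take_oath) holds, i.e. take_oath is forbidden. None of the other listed options is forbidden under the premises.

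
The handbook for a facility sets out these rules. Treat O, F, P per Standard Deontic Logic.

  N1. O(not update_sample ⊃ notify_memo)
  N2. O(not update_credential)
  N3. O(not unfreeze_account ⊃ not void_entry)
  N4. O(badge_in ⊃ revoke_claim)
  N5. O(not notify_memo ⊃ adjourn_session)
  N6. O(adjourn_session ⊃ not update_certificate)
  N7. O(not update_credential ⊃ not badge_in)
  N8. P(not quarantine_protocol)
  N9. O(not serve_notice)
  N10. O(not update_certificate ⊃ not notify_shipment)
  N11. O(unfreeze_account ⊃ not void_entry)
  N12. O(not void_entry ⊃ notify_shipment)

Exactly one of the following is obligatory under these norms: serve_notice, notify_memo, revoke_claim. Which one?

notify_memo

Premises 3 and 11 cover both cases: O(not unfreeze_account ⊃ not void_entry) and O(unfreeze_account ⊃ not void_entry). Since not unfreeze_account ∨ unfreeze_account is a tautology, O(not void_entry) follows.
With premise 12, O(not void_entry ⊃ notify_shipment), the K-axiom yields O(notify_shipment).
Premise 10, O(not update_certificate ⊃ not notify_shipment), contraposes to O(notify_shipment ⊃ update_certificate); with O(notify_shipment) we get O(update_certificate).
Premise 6, O(adjourn_session ⊃ not update_certificate), contraposes to O(update_certificate ⊃ not adjourn_session); with O(update_certificate) we get O(not adjourn_session).
Premise 5, O(not notify_memo ⊃ adjourn_session), contraposes to O(not adjourn_session ⊃ notify_memo); with O(not adjourn_session) we get O(notify_memo).
So O(notify_memo) holds — notify_memo is obligatory. None of the other listed options is made obligatory by any chain of premises.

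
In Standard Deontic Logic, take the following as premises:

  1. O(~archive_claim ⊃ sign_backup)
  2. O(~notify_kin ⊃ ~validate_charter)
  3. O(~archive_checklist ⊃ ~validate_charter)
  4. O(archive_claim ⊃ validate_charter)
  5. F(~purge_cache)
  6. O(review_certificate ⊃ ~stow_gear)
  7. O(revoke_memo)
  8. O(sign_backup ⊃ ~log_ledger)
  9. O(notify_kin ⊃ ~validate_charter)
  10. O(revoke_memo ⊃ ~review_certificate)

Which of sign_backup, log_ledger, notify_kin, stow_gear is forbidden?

log_ledger

Premises 2 and 9 are O(~notify_kin ⊃ ~validate_charter) and O(notify_kin ⊃ ~validate_charter); every ideal world satisfies ~notify_kin or notify_kin, so in either case ~validate_charter holds — hence O(~validate_charter).
Premise 4, O(archive_claim ⊃ validate_charter), contraposes to O(~validate_charter ⊃ ~archive_claim); with O(~validate_charter) we get O(~archive_claim).
With premise 1, O(~archive_claim ⊃ sign_backup), the K-axiom yields O(sign_backup).
From O(sign_backup) and premise 8, O(sign_backup ⊃ ~log_ledger), we obtain O(~log_ledger).
So O(~log_ledger) holds, i.e. log_ledger is forbidden. None of the other listed options is forbidden under the premises.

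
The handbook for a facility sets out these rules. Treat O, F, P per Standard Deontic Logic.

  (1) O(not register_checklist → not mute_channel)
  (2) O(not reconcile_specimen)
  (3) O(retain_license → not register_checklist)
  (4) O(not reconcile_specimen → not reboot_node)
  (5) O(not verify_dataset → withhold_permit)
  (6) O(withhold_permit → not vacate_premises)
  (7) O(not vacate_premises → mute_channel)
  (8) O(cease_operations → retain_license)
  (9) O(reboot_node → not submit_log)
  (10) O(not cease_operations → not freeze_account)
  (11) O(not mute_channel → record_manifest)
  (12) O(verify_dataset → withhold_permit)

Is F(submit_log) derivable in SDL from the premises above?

Premise 9 is O(reboot_node → not submit_log), but O(reboot_node) is not derivable from the premises, so it does not yield O(not submit_log).
No other premise forces O(not submit_log). An ideal world satisfying every premise can still have submit_log true, so F(submit_log) is not derivable.

No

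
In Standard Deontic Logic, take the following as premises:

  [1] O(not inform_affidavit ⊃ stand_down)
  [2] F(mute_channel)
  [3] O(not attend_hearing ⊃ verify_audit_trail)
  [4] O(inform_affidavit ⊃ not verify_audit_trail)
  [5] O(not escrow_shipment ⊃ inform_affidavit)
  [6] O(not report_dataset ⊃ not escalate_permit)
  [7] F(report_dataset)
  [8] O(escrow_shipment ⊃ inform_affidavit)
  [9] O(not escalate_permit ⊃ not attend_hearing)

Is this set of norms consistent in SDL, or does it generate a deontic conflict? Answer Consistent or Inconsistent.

Inconsistent

By case analysis on not escrow_shipment: premise 5 gives O(not escrow_shipment ⊃ inform_affidavit) and premise 8 gives O(escrow_shipment ⊃ inform_affidavit), so O(inform_affidavit) either way.
With premise 4, O(inform_affidavit ⊃ not verify_audit_trail), the K-axiom yields O(not verify_audit_trail).
The contrapositive of premise 3 (O(not attend_hearing ⊃ verify_audit_trail)) is O(not verify_audit_trail ⊃ attend_hearing), and O(not verify_audit_trail) is already established, so O(attend_hearing).
The contrapositive of premise 9 (O(not escalate_permit ⊃ not attend_hearing)) is O(attend_hearing ⊃ escalate_permit), and O(attend_hearing) is already established, so O(escalate_permit).
Premise 6, O(not report_dataset ⊃ not escalate_permit), contraposes to O(escalate_permit ⊃ report_dataset); with O(escalate_permit) we get O(report_dataset).
But premise 7, F(report_dataset), means O(not report_dataset).
We now have both O(report_dataset) and O(not report_dataset) — report_dataset is simultaneously obligatory and forbidden, violating the D-axiom.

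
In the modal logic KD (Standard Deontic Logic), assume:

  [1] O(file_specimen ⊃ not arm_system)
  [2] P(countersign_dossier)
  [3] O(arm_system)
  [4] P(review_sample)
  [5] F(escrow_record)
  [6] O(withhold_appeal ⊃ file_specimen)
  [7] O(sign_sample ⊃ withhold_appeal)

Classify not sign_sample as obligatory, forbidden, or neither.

Obligatory

From premise 3 we have O(arm_system).
Premise 1 is O(file_specimen ⊃ not arm_system); contrapositively O(arm_system ⊃ not file_specimen). Since O(arm_system) holds, K gives O(not file_specimen).
Premise 6, O(withhold_appeal ⊃ file_specimen), contraposes to O(not file_specimen ⊃ not withhold_appeal); with O(not file_specimen) we get O(not withhold_appeal).
Premise 7 is O(sign_sample ⊃ withhold_appeal); contrapositively O(not withhold_appeal ⊃ not sign_sample). Since O(not withhold_appeal) holds, K gives O(not sign_sample).
Premises 2, 4, 5 do not contribute to this derivation.
Hence not sign_sample is obligatory.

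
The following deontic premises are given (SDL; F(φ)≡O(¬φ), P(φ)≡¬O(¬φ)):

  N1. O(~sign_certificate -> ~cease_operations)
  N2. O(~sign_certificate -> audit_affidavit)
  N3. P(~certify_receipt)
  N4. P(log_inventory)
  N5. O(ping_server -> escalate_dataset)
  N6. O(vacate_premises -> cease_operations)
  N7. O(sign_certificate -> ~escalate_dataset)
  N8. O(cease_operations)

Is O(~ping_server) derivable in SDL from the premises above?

Yes

From premise 8 we have O(cease_operations).
Premise 1, O(~sign_certificate -> ~cease_operations), contraposes to O(cease_operations -> sign_certificate); with O(cease_operations) we get O(sign_certificate).
Premise 7 is O(sign_certificate -> ~escalate_dataset); since O(sign_certificate), deontic closure gives O(~escalate_dataset).
Premise 5 is O(ping_server -> escalate_dataset); contrapositively O(~escalate_dataset -> ~ping_server). Since O(~escalate_dataset) holds, K gives O(~ping_server).
Premises 2, 3, 4, 6 do not contribute to this derivation.
So O(~ping_server) follows.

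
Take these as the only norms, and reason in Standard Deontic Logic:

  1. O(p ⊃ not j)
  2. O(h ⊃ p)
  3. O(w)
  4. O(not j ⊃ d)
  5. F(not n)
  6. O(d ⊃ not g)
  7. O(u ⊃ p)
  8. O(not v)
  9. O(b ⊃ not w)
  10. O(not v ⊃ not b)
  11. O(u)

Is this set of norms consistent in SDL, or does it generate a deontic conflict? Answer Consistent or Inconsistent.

Consistent

Premise 9 is O(b ⊃ not w), but O(b) is not derivable from the premises, so it does not yield O(not w).
So O(not w) is not derivable, and the apparent clash with O(w) does not arise.
A world satisfying every obligation exists (e.g. b=false, d=true, g=false, h=false, j=false, n=true, p=true, u=true, v=false, w=true); no atom is both obligatory and forbidden, so the set is consistent.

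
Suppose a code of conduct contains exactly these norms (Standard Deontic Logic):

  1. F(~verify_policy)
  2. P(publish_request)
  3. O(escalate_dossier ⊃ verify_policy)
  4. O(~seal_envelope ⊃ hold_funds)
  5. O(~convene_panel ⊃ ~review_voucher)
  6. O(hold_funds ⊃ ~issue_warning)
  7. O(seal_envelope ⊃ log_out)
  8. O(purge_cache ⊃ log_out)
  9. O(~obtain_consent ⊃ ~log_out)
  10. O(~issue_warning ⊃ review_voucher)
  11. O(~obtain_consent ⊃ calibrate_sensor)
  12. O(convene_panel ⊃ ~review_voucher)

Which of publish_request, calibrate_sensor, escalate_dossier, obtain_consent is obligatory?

By case analysis on ~convene_panel: premise 5 gives O(~convene_panel ⊃ ~review_voucher) and premise 12 gives O(convene_panel ⊃ ~review_voucher), so O(~review_voucher) either way.
Premise 10 is O(~issue_warning ⊃ review_voucher); contrapositively O(~review_voucher ⊃ issue_warning). Since O(~review_voucher) holds, K gives O(issue_warning).
Premise 6, O(hold_funds ⊃ ~issue_warning), contraposes to O(issue_warning ⊃ ~hold_funds); with O(issue_warning) we get O(~hold_funds).
The contrapositive of premise 4 (O(~seal_envelope ⊃ hold_funds)) is O(~hold_funds ⊃ seal_envelope), and O(~hold_funds) is already established, so O(seal_envelope).
Premise 7 is O(seal_envelope ⊃ log_out); since O(seal_envelope), deontic closure gives O(log_out).
Premise 9, O(~obtain_consent ⊃ ~log_out), contraposes to O(log_out ⊃ obtain_consent); with O(log_out) we get O(obtain_consent).
So O(obtain_consent) holds — obtain_consent is obligatory. None of the other listed options is made obligatory by any chain of premises.

obtain_consent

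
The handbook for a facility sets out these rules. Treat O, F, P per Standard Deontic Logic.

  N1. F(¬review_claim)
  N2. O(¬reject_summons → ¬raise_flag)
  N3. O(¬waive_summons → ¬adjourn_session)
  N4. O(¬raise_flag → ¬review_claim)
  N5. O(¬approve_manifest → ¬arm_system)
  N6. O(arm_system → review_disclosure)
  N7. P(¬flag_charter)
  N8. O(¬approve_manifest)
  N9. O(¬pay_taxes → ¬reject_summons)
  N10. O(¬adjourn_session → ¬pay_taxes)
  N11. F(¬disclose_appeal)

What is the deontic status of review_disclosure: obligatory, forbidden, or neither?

Neither

Premise 6 is O(arm_system → review_disclosure), but O(arm_system) is not derivable from the premises, so it does not yield O(review_disclosure).
No premise or chain of K-axiom applications forces O(review_disclosure), and none forces O(¬review_disclosure). So review_disclosure is neither obligatory nor forbidden under these norms.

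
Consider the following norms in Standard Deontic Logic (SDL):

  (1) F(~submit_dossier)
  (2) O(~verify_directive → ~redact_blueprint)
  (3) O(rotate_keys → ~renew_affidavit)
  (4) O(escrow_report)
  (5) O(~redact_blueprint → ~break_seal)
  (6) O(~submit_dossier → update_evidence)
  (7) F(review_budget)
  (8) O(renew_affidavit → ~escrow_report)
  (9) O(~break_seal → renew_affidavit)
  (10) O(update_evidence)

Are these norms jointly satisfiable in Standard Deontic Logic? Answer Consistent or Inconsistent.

Consistent

Premise 6 is O(~submit_dossier → update_evidence); even if O(update_evidence) held, inferring O(~submit_dossier) would be affirming the consequent — invalid.
So O(~submit_dossier) is not derivable, and the apparent clash with O(submit_dossier) does not arise.
A world satisfying every obligation exists (e.g. break_seal=true, escrow_report=true, redact_blueprint=true, renew_affidavit=false, review_budget=false, rotate_keys=false, submit_dossier=true, update_evidence=true, verify_directive=true); no atom is both obligatory and forbidden, so the set is consistent.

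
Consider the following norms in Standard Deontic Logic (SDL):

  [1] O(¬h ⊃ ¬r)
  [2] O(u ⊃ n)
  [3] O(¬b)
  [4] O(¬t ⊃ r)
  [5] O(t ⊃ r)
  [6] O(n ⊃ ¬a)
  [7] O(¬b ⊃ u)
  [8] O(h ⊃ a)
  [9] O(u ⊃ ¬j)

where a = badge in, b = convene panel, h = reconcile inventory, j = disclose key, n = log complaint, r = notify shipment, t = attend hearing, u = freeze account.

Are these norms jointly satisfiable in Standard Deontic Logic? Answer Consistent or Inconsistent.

Inconsistent

Premises 4 and 5 are O(¬t ⊃ r) and O(t ⊃ r); every ideal world satisfies ¬t or t, so in either case r holds — hence O(r).
Premise 1 is O(¬h ⊃ ¬r); contrapositively O(r ⊃ h). Since O(r) holds, K gives O(h).
With premise 8, O(h ⊃ a), the K-axiom yields O(a).
Premise 6, O(n ⊃ ¬a), contraposes to O(a ⊃ ¬n); with O(a) we get O(¬n).
Premise 2 is O(u ⊃ n); contrapositively O(¬n ⊃ ¬u). Since O(¬n) holds, K gives O(¬u).
Premise 7, O(¬b ⊃ u), contraposes to O(¬u ⊃ b); with O(¬u) we get O(b).
However, premise 3 gives O(¬b).
We now have both O(b) and O(¬b) — b is simultaneously obligatory and forbidden, violating the D-axiom.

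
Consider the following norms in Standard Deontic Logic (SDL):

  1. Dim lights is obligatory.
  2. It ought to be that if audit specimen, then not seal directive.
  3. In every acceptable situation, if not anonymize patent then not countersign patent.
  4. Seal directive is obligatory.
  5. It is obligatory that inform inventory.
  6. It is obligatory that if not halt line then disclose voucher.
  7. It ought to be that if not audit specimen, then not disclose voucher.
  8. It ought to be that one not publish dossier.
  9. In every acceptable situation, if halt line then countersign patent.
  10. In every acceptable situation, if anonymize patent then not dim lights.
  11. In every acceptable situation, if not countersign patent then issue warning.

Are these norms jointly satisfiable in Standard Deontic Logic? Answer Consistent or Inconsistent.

Premise 4 states O(seal_directive) outright.
The contrapositive of premise 2 (O(audit_specimen → ¬seal_directive)) is O(seal_directive → ¬audit_specimen), and O(seal_directive) is already established, so O(¬audit_specimen).
From O(¬audit_specimen) and premise 7, O(¬audit_specimen → ¬disclose_voucher), we obtain O(¬disclose_voucher).
Premise 6 is O(¬halt_line → disclose_voucher); contrapositively O(¬disclose_voucher → halt_line). Since O(¬disclose_voucher) holds, K gives O(halt_line).
Premise 9 is O(halt_line → countersign_patent); since O(halt_line), deontic closure gives O(countersign_patent).
Premise 3, O(¬anonymize_patent → ¬countersign_patent), contraposes to O(countersign_patent → anonymize_patent); with O(countersign_patent) we get O(anonymize_patent).
Premise 10 is O(anonymize_patent → ¬dim_lights); since O(anonymize_patent), deontic closure gives O(¬dim_lights).
But premise 1 directly asserts O(dim_lights).
We now have both O(¬dim_lights) and O(dim_lights) — dim_lights is simultaneously obligatory and forbidden, violating the D-axiom.

Inconsistent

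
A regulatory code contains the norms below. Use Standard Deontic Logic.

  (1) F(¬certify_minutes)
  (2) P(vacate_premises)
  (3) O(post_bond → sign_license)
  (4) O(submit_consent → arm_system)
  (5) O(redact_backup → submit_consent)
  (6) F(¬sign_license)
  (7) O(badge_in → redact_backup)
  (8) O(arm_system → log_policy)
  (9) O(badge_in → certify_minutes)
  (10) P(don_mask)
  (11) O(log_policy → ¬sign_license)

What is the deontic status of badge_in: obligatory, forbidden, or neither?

Forbidden

Premise 6 is F(¬sign_license), i.e. O(sign_license).
The contrapositive of premise 11 (O(log_policy → ¬sign_license)) is O(sign_license → ¬log_policy), and O(sign_license) is already established, so O(¬log_policy).
Premise 8, O(arm_system → log_policy), contraposes to O(¬log_policy → ¬arm_system); with O(¬log_policy) we get O(¬arm_system).
The contrapositive of premise 4 (O(submit_consent → arm_system)) is O(¬arm_system → ¬submit_consent), and O(¬arm_system) is already established, so O(¬submit_consent).
The contrapositive of premise 5 (O(redact_backup → submit_consent)) is O(¬submit_consent → ¬redact_backup), and O(¬submit_consent) is already established, so O(¬redact_backup).
The contrapositive of premise 7 (O(badge_in → redact_backup)) is O(¬redact_backup → ¬badge_in), and O(¬redact_backup) is already established, so O(¬badge_in).
Premises 1, 2, 3, 9, 10 do not contribute to this derivation.
Thus O(¬badge_in), which is F(badge_in): badge_in is forbidden.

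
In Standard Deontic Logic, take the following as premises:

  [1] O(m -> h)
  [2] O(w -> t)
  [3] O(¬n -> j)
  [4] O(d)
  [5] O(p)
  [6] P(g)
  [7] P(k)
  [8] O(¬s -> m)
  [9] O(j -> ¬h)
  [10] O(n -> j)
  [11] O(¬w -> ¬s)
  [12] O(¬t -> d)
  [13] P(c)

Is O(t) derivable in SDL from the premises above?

Premises 10 and 3 are O(n -> j) and O(¬n -> j); every ideal world satisfies n or ¬n, so in either case j holds — hence O(j).
From O(j) and premise 9, O(j -> ¬h), we obtain O(¬h).
Premise 1, O(m -> h), contraposes to O(¬h -> ¬m); with O(¬h) we get O(¬m).
The contrapositive of premise 8 (O(¬s -> m)) is O(¬m -> s), and O(¬m) is already established, so O(s).
The contrapositive of premise 11 (O(¬w -> ¬s)) is O(s -> w), and O(s) is already established, so O(w).
With premise 2, O(w -> t), the K-axiom yields O(t).
Premises 4, 5, 6, 7, 12, 13 do not contribute to this derivation.
So O(t) follows.

Yes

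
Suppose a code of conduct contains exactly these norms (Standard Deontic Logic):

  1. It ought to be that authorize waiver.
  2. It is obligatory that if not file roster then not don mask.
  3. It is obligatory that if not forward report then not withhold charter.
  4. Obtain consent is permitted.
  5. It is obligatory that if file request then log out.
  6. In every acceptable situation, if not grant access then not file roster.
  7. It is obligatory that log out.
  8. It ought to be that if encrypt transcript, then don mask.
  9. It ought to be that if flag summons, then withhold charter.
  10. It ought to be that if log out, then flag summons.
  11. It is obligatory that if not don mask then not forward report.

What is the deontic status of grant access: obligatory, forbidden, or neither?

From premise 7 we have O(log_out).
Premise 10 is O(log_out → flag_summons); since O(log_out), deontic closure gives O(flag_summons).
From O(flag_summons) and premise 9, O(flag_summons → withhold_charter), we obtain O(withhold_charter).
Premise 3 is O(¬forward_report → ¬withhold_charter); contrapositively O(withhold_charter → forward_report). Since O(withhold_charter) holds, K gives O(forward_report).
Premise 11 is O(¬don_mask → ¬forward_report); contrapositively O(forward_report → don_mask). Since O(forward_report) holds, K gives O(don_mask).
Premise 2 is O(¬file_roster → ¬don_mask); contrapositively O(don_mask → file_roster). Since O(don_mask) holds, K gives O(file_roster).
The contrapositive of premise 6 (O(¬grant_access → ¬file_roster)) is O(file_roster → grant_access), and O(file_roster) is already established, so O(grant_access).
Premises 1, 4, 5, 8 do not contribute to this derivation.
Hence grant_access is obligatory.

Obligatory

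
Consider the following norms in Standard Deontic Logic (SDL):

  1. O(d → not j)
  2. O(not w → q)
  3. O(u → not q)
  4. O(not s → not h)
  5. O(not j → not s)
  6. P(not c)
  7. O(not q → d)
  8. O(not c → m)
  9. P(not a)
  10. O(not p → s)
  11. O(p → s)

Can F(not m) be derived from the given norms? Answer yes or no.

Premise 8 is O(not c → m), but O(not c) is not derivable from the premises (the permission P(not c) asserts only not O(c), not O(not c)), so it does not yield O(m).
No other premise forces O(m). An ideal world satisfying every premise can still have not m true, so F(not m) is not derivable.

No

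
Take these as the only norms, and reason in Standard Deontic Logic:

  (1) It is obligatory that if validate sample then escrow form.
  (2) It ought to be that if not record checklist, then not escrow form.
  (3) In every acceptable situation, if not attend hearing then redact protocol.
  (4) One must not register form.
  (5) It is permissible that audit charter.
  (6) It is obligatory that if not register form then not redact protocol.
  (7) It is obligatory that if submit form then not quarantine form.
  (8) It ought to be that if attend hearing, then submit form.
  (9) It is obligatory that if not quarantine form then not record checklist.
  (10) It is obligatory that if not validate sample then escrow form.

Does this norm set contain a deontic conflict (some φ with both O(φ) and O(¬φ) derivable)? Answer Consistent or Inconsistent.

Inconsistent

By case analysis on validate_sample: premise 1 gives O(validate_sample → escrow_form) and premise 10 gives O(¬validate_sample → escrow_form), so O(escrow_form) either way.
Premise 2 is O(¬record_checklist → ¬escrow_form); contrapositively O(escrow_form → record_checklist). Since O(escrow_form) holds, K gives O(record_checklist).
Premise 9, O(¬quarantine_form → ¬record_checklist), contraposes to O(record_checklist → quarantine_form); with O(record_checklist) we get O(quarantine_form).
Premise 7 is O(submit_form → ¬quarantine_form); contrapositively O(quarantine_form → ¬submit_form). Since O(quarantine_form) holds, K gives O(¬submit_form).
Premise 8 is O(attend_hearing → submit_form); contrapositively O(¬submit_form → ¬attend_hearing). Since O(¬submit_form) holds, K gives O(¬attend_hearing).
Premise 3 is O(¬attend_hearing → redact_protocol); since O(¬attend_hearing), deontic closure gives O(redact_protocol).
Premise 6 is O(¬register_form → ¬redact_protocol); contrapositively O(redact_protocol → register_form). Since O(redact_protocol) holds, K gives O(register_form).
However, F(register_form) at premise 4 amounts to O(¬register_form).
We now have both O(register_form) and O(¬register_form) — register_form is simultaneously obligatory and forbidden, violating the D-axiom.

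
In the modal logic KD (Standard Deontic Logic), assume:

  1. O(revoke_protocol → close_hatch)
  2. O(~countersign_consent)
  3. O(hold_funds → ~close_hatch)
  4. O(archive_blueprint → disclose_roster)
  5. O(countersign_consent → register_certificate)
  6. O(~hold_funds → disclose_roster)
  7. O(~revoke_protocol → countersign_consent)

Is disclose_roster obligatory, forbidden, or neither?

Premise 2 gives O(~countersign_consent).
The contrapositive of premise 7 (O(~revoke_protocol → countersign_consent)) is O(~countersign_consent → revoke_protocol), and O(~countersign_consent) is already established, so O(revoke_protocol).
From O(revoke_protocol) and premise 1, O(revoke_protocol → close_hatch), we obtain O(close_hatch).
The contrapositive of premise 3 (O(hold_funds → ~close_hatch)) is O(close_hatch → ~hold_funds), and O(close_hatch) is already established, so O(~hold_funds).
Premise 6 is O(~hold_funds → disclose_roster); since O(~hold_funds), deontic closure gives O(disclose_roster).
Premises 4, 5 do not contribute to this derivation.
Hence disclose_roster is obligatory.

Obligatory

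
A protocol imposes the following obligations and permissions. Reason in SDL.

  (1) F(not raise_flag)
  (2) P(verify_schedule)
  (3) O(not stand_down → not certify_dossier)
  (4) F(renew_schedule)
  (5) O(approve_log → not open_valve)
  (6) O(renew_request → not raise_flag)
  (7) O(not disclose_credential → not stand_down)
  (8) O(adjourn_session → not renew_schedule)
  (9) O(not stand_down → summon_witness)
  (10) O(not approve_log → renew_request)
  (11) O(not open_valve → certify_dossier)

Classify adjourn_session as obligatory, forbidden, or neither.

Premise 8 is O(adjourn_session → not renew_schedule); even if O(not renew_schedule) held, inferring O(adjourn_session) would be affirming the consequent — invalid.
No premise or chain of K-axiom applications forces O(adjourn_session), and none forces O(not adjourn_session). So adjourn_session is neither obligatory nor forbidden under these norms.

Neither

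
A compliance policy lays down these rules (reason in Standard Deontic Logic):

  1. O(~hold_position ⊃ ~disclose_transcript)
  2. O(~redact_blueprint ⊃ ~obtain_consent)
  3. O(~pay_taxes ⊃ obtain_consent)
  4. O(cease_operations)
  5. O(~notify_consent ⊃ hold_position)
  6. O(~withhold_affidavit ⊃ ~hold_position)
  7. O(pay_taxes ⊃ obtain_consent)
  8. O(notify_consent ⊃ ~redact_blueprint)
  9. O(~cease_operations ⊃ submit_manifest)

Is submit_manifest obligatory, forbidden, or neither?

Neither

Premise 9 is O(~cease_operations ⊃ submit_manifest), but O(~cease_operations) is not derivable from the premises, so it does not yield O(submit_manifest).
No premise or chain of K-axiom applications forces O(submit_manifest), and none forces O(~submit_manifest). So submit_manifest is neither obligatory nor forbidden under these norms.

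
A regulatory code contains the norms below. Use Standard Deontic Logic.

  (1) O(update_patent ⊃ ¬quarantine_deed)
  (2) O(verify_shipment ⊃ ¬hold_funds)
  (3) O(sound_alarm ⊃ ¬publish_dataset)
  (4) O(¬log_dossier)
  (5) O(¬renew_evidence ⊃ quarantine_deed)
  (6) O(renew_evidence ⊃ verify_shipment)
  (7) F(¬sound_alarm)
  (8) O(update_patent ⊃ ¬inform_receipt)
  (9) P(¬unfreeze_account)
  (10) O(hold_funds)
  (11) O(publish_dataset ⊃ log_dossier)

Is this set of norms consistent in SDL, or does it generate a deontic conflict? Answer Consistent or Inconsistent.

Premise 11 is O(publish_dataset ⊃ log_dossier), but O(publish_dataset) is not derivable from the premises, so it does not yield O(log_dossier).
So O(log_dossier) is not derivable, and the apparent clash with O(¬log_dossier) does not arise.
A world satisfying every obligation exists (e.g. hold_funds=true, inform_receipt=false, log_dossier=false, publish_dataset=false, quarantine_deed=true, renew_evidence=false, sound_alarm=true, unfreeze_account=false, update_patent=false, verify_shipment=false); no atom is both obligatory and forbidden, so the set is consistent.

Consistent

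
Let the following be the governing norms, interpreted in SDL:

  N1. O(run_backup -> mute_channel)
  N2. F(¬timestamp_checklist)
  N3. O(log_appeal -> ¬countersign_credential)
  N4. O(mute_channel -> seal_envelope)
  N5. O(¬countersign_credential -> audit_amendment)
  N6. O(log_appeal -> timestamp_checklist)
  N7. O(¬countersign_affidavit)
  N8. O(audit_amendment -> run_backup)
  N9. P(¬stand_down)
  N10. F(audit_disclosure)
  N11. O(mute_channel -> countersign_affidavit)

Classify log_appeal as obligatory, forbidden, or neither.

Premise 7 gives O(¬countersign_affidavit).
The contrapositive of premise 11 (O(mute_channel -> countersign_affidavit)) is O(¬countersign_affidavit -> ¬mute_channel), and O(¬countersign_affidavit) is already established, so O(¬mute_channel).
The contrapositive of premise 1 (O(run_backup -> mute_channel)) is O(¬mute_channel -> ¬run_backup), and O(¬mute_channel) is already established, so O(¬run_backup).
Premise 8, O(audit_amendment -> run_backup), contraposes to O(¬run_backup -> ¬audit_amendment); with O(¬run_backup) we get O(¬audit_amendment).
Premise 5, O(¬countersign_credential -> audit_amendment), contraposes to O(¬audit_amendment -> countersign_credential); with O(¬audit_amendment) we get O(countersign_credential).
The contrapositive of premise 3 (O(log_appeal -> ¬countersign_credential)) is O(countersign_credential -> ¬log_appeal), and O(countersign_credential) is already established, so O(¬log_appeal).
Premises 2, 4, 6, 9, 10 do not contribute to this derivation.
Thus O(¬log_appeal), which is F(log_appeal): log_appeal is forbidden.

Forbidden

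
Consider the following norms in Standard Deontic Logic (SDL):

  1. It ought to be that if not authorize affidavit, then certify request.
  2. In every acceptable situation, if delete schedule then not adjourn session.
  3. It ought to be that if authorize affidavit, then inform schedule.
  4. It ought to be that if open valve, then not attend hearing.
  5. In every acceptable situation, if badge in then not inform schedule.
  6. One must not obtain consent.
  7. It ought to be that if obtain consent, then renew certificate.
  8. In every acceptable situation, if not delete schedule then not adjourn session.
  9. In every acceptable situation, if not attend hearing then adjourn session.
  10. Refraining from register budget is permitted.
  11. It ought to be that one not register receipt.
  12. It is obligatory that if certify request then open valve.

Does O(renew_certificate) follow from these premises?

Premise 7 is O(obtain_consent → renew_certificate), but O(obtain_consent) is not derivable from the premises, so it does not yield O(renew_certificate).
No other premise forces O(renew_certificate). An ideal world satisfying every premise can still have renew_certificate false, so O(renew_certificate) is not derivable.

No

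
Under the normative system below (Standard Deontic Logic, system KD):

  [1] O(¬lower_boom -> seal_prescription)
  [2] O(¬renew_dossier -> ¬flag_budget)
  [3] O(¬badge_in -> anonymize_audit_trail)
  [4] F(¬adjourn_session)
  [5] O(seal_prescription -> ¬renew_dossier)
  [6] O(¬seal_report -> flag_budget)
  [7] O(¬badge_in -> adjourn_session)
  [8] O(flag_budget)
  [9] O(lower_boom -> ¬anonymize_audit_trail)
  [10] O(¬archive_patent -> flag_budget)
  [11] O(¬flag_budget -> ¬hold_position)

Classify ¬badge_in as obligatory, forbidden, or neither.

From premise 8 we have O(flag_budget).
Premise 2 is O(¬renew_dossier -> ¬flag_budget); contrapositively O(flag_budget -> renew_dossier). Since O(flag_budget) holds, K gives O(renew_dossier).
Premise 5, O(seal_prescription -> ¬renew_dossier), contraposes to O(renew_dossier -> ¬seal_prescription); with O(renew_dossier) we get O(¬seal_prescription).
Premise 1 is O(¬lower_boom -> seal_prescription); contrapositively O(¬seal_prescription -> lower_boom). Since O(¬seal_prescription) holds, K gives O(lower_boom).
Premise 9 is O(lower_boom -> ¬anonymize_audit_trail); since O(lower_boom), deontic closure gives O(¬anonymize_audit_trail).
Premise 3, O(¬badge_in -> anonymize_audit_trail), contraposes to O(¬anonymize_audit_trail -> badge_in); with O(¬anonymize_audit_trail) we get O(badge_in).
Premises 4, 6, 7, 10, 11 do not contribute to this derivation.
Thus O(badge_in), which is F(¬badge_in): ¬badge_in is forbidden.

Forbidden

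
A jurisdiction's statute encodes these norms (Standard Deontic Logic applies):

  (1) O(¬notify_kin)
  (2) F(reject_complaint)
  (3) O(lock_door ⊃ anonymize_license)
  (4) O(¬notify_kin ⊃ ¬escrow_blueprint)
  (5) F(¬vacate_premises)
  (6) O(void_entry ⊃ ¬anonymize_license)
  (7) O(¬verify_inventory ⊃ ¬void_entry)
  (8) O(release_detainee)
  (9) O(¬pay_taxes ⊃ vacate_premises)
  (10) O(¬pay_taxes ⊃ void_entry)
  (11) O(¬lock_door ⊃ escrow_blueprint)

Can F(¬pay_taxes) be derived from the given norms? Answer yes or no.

Premise 1 states O(¬notify_kin) outright.
Applying K to premise 4 (O(¬notify_kin ⊃ ¬escrow_blueprint)) and O(¬notify_kin) yields O(¬escrow_blueprint).
The contrapositive of premise 11 (O(¬lock_door ⊃ escrow_blueprint)) is O(¬escrow_blueprint ⊃ lock_door), and O(¬escrow_blueprint) is already established, so O(lock_door).
Applying K to premise 3 (O(lock_door ⊃ anonymize_license)) and O(lock_door) yields O(anonymize_license).
Premise 6, O(void_entry ⊃ ¬anonymize_license), contraposes to O(anonymize_license ⊃ ¬void_entry); with O(anonymize_license) we get O(¬void_entry).
Premise 10 is O(¬pay_taxes ⊃ void_entry); contrapositively O(¬void_entry ⊃ pay_taxes). Since O(¬void_entry) holds, K gives O(pay_taxes).
Premises 2, 5, 7, 8, 9 do not contribute to this derivation.
So O(pay_taxes) holds, i.e. F(¬pay_taxes). The claim follows.

Yes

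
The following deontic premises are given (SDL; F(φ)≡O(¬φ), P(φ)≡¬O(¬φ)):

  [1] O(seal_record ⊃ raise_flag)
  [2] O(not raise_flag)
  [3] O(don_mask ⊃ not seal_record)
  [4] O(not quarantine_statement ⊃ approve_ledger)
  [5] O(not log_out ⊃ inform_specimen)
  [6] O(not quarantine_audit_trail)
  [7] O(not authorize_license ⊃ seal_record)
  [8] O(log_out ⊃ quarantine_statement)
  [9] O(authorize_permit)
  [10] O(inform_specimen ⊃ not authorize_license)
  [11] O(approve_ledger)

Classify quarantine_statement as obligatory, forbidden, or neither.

Obligatory

Premise 2 gives O(not raise_flag).
Premise 1, O(seal_record ⊃ raise_flag), contraposes to O(not raise_flag ⊃ not seal_record); with O(not raise_flag) we get O(not seal_record).
Premise 7 is O(not authorize_license ⊃ seal_record); contrapositively O(not seal_record ⊃ authorize_license). Since O(not seal_record) holds, K gives O(authorize_license).
Premise 10 is O(inform_specimen ⊃ not authorize_license); contrapositively O(authorize_license ⊃ not inform_specimen). Since O(authorize_license) holds, K gives O(not inform_specimen).
The contrapositive of premise 5 (O(not log_out ⊃ inform_specimen)) is O(not inform_specimen ⊃ log_out), and O(not inform_specimen) is already established, so O(log_out).
From O(log_out) and premise 8, O(log_out ⊃ quarantine_statement), we obtain O(quarantine_statement).
Premises 3, 4, 6, 9, 11 do not contribute to this derivation.
Hence quarantine_statement is obligatory.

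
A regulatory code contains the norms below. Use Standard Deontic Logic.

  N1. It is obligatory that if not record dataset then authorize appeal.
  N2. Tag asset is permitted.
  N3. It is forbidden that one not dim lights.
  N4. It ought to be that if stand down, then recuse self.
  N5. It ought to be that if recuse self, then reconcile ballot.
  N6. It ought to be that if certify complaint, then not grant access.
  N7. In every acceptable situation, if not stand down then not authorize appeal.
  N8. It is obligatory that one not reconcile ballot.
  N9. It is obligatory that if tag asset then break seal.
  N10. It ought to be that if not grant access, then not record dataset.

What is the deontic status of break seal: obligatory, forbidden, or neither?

Premise 9 is O(tag_asset → break_seal), but O(tag_asset) is not derivable from the premises (the permission P(tag_asset) asserts only ¬O(¬tag_asset), not O(tag_asset)), so it does not yield O(break_seal).
No premise or chain of K-axiom applications forces O(break_seal), and none forces O(¬break_seal). So break_seal is neither obligatory nor forbidden under these norms.

Neither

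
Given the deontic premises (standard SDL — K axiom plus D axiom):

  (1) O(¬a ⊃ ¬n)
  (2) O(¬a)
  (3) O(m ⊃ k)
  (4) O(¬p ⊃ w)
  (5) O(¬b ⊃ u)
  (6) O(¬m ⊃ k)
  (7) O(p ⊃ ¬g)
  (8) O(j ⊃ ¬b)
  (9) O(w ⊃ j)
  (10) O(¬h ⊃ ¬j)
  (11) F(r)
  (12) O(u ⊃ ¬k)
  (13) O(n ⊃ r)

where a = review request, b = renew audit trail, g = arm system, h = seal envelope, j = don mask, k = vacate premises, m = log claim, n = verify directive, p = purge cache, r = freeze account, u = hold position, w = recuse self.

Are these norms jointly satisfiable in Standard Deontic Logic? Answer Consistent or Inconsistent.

Premise 13 is O(n ⊃ r), but O(n) is not derivable from the premises, so it does not yield O(r).
So O(r) is not derivable, and the apparent clash with O(¬r) does not arise.
A world satisfying every obligation exists (e.g. a=false, b=true, g=false, h=false, j=false, k=true, m=false, n=false, p=true, r=false, u=false, w=false); no atom is both obligatory and forbidden, so the set is consistent.

Consistent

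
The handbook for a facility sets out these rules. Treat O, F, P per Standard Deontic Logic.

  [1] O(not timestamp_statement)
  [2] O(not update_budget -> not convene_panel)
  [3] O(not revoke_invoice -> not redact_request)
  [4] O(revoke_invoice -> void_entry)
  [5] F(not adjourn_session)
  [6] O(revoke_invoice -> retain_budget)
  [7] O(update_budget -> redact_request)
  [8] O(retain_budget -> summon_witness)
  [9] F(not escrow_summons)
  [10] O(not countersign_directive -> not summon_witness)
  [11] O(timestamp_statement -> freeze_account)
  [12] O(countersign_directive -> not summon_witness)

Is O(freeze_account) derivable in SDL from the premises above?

Premise 11 is O(timestamp_statement -> freeze_account), but O(timestamp_statement) is not derivable from the premises, so it does not yield O(freeze_account).
No other premise forces O(freeze_account). An ideal world satisfying every premise can still have freeze_account false, so O(freeze_account) is not derivable.

No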